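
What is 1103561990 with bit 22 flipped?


1103561990 ^ (1 << 22) = 1103561990 ^ 4194304 = 1099367686

1099367686


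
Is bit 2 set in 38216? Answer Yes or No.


0b1001010101001000, bit 2 = 0. No

No


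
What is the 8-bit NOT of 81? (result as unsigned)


~0b1010001 = 0b10101110 = 174 (8-bit unsigned)

174


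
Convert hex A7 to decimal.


A7 hex = 167 decimal

167


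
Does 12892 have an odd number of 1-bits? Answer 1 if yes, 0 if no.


0b11001001011100 has 7 ones => parity 1

1


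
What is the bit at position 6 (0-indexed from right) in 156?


0b10011100, position 6 = 0

0


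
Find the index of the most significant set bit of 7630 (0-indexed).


0b1110111001110. Highest set bit at position 12

12


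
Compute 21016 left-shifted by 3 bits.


0b101001000011000 << 3 = 0b101001000011000000 = 168128

168128


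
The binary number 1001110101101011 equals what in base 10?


1001110101101011 in decimal = 40299

40299


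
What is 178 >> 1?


0b10110010 >> 1 = 0b1011001 = 89

89


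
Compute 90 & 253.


0b1011010 & 0b11111101 = 0b1011000 = 88

88


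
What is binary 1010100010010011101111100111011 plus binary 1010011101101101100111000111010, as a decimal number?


1010100010010011101111100111011 + 1010011101101101100111000111010 = 10101000000000001010110101110101 = 2818616693

2818616693


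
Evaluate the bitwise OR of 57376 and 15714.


0b1110000000100000 | 0b11110101100010 = 0b1111110101100010 = 64866

64866


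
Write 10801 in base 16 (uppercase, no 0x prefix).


10801 = 2A31 hex

2A31


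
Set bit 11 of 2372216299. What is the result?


2372216299 | (1 << 11) = 2372216299 | 2048 = 2372218347

2372218347


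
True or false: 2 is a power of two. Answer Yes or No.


0b10. Only one bit set => Yes

Yes


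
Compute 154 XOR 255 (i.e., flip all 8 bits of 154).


154 ^ 255 = 101

101


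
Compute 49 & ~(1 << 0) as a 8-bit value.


49 & ~(1 << 0) = 48

48


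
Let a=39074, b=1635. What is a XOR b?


39074 ^ 1635 = 40641

40641


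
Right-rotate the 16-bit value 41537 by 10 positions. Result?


Rotate 0b1010001001000001 right by 10 (16-bit) = 0b1001000001101000 = 36968

36968


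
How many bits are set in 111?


0b1101111 has 6 set bits

6


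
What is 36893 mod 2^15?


36893 & 32767 = 4125

4125


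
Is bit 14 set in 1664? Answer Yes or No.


0b11010000000, bit 14 = 0. No

No


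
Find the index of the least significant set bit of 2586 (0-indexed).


0b101000011010. Lowest set bit at position 1

1


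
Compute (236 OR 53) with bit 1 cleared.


Step 1: 236 | 53 = 253
Step 2: 253 & ~(1 << 1) = 253

253


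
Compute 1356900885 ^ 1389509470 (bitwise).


0b1010000111000001010101000010101 ^ 0b1010010110100100011101101011110 = 0b10001100101001000101001011 = 36868427

36868427


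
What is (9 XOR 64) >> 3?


Step 1: 9 ^ 64 = 73
Step 2: 73 >> 3 = 9

9


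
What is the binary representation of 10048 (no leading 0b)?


10048 = 10011101000000 in binary

10011101000000


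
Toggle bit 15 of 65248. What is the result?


65248 ^ (1 << 15) = 65248 ^ 32768 = 32480

32480


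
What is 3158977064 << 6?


0b10111100010010100010101000101000 << 6 = 0b10111100010010100010101000101000000000 = 202174532096

202174532096


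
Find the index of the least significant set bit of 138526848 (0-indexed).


0b1000010000011100000010000000. Lowest set bit at position 7

7


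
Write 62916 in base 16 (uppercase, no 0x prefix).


62916 = F5C4 hex

F5C4


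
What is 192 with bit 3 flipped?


192 ^ (1 << 3) = 192 ^ 8 = 200

200


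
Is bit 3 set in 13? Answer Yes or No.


0b1101, bit 3 = 1. Yes

Yes


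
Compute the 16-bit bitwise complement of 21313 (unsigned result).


~0b101001101000001 = 0b1010110010111110 = 44222 (16-bit unsigned)

44222


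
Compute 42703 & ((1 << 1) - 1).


42703 & 1 = 1

1


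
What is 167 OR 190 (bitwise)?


0b10100111 | 0b10111110 = 0b10111111 = 191

191


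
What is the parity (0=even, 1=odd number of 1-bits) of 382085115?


0b10110110001100010011111111011 has 18 ones => parity 0

0


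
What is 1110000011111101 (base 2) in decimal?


1110000011111101 in decimal = 57597

57597


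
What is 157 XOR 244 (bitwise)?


0b10011101 ^ 0b11110100 = 0b1101001 = 105

105


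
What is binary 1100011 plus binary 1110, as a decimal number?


1100011 + 1110 = 1110001 = 113

113


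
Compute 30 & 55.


0b11110 & 0b110111 = 0b10110 = 22

22


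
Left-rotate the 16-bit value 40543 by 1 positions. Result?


Rotate 0b1001111001011111 left by 1 (16-bit) = 0b11110010111111 = 15551

15551


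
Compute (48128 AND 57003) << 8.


Step 1: 48128 & 57003 = 39936
Step 2: 39936 << 8 = 10223616

10223616


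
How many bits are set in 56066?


0b1101101100000010 has 7 set bits

7


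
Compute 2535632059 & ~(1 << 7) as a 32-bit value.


2535632059 & ~(1 << 7) = 2535631931

2535631931


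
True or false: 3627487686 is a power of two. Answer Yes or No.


0b11011000001101110001000111000110. Multiple bits set => No

No


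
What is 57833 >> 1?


0b1110000111101001 >> 1 = 0b111000011110100 = 28916

28916


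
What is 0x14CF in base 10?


14CF hex = 5327 decimal

5327


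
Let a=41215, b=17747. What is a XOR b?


41215 ^ 17747 = 58796

58796


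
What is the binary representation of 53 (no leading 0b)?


53 = 110101 in binary

110101


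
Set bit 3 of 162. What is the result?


162 | (1 << 3) = 162 | 8 = 170

170


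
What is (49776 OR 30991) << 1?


Step 1: 49776 | 30991 = 64383
Step 2: 64383 << 1 = 128766

128766


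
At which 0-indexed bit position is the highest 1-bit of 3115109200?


0b10111001101011001100101101010000. Highest set bit at position 31

31


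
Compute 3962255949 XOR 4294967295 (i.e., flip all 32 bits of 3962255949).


3962255949 ^ 4294967295 = 332711346

332711346


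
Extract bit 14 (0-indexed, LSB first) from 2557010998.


0b10011000011010001110010000110110, position 14 = 1

1


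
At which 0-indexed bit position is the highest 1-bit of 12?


0b1100. Highest set bit at position 3

3


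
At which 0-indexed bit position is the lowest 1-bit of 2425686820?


0b10010000100101010000101100100100. Lowest set bit at position 2

2


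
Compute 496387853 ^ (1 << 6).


496387853 ^ (1 << 6) = 496387853 ^ 64 = 496387917

496387917


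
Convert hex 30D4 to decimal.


30D4 hex = 12500 decimal

12500


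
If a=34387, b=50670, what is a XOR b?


34387 ^ 50670 = 17341

17341


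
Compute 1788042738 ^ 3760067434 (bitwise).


0b1101010100100110101110111110010 ^ 0b11100000000111100001001101101010 = 0b10001010100011010100111010011000 = 2324516504

2324516504


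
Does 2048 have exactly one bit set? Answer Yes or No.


0b100000000000. Only one bit set => Yes

Yes


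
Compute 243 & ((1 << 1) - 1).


243 & 1 = 1

1


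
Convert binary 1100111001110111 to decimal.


1100111001110111 in decimal = 52855

52855


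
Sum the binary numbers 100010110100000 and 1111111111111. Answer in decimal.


100010110100000 + 1111111111111 = 110010110011111 = 26015

26015


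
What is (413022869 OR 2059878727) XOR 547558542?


Step 1: 413022869 | 2059878727 = 2061466583
Step 2: 2061466583 ^ 547558542 = 1518104409

1518104409


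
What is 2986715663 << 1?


0b10110010000001011010101000001111 << 1 = 0b101100100000010110101010000011110 = 5973431326

5973431326


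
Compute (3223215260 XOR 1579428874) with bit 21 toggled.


Step 1: 3223215260 ^ 1579428874 = 2654630038
Step 2: 2654630038 ^ (1 << 21) = 2654630038 ^ 2097152 = 2652532886

2652532886


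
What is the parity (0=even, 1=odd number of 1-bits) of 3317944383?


0b11000101110000111101000000111111 has 17 ones => parity 1

1


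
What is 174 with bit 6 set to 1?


174 | (1 << 6) = 174 | 64 = 238

238


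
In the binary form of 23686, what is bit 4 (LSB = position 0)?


0b101110010000110, position 4 = 0

0


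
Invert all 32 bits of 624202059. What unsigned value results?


624202059 ^ 4294967295 = 3670765236

3670765236


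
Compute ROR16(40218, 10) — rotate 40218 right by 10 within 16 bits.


Rotate 0b1001110100011010 right by 10 (16-bit) = 0b100011010100111 = 18087

18087


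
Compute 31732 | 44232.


0b111101111110100 | 0b1010110011001000 = 0b1111111111111100 = 65532

65532


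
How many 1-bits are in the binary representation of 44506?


0b1010110111011010 has 10 set bits

10


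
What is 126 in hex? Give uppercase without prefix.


126 = 7E hex

7E


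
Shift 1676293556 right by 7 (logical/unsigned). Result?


0b1100011111010100011010110110100 >> 7 = 0b110001111101010001101011 = 13096043

13096043


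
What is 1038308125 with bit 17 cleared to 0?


1038308125 & ~(1 << 17) = 1038177053

1038177053


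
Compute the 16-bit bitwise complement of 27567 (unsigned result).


~0b110101110101111 = 0b1001010001010000 = 37968 (16-bit unsigned)

37968


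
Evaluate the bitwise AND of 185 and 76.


0b10111001 & 0b1001100 = 0b1000 = 8

8


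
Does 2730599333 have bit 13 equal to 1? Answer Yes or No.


0b10100010110000011010001110100101, bit 13 = 1. Yes

Yes


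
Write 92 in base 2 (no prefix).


92 = 1011100 in binary

1011100


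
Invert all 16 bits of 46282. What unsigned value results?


46282 ^ 65535 = 19253

19253


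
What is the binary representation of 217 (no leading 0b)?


217 = 11011001 in binary

11011001


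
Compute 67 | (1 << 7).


67 | (1 << 7) = 67 | 128 = 195

195


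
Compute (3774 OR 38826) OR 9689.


Step 1: 3774 | 38826 = 40894
Step 2: 40894 | 9689 = 49151

49151


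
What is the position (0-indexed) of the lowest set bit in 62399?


0b1111001110111111. Lowest set bit at position 0

0


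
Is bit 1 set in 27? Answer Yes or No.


0b11011, bit 1 = 1. Yes

Yes


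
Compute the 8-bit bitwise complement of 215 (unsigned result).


~0b11010111 = 0b101000 = 40 (8-bit unsigned)

40


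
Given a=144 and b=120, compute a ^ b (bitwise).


144 ^ 120 = 232

232


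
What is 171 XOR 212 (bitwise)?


0b10101011 ^ 0b11010100 = 0b1111111 = 127

127


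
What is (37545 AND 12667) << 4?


Step 1: 37545 & 12667 = 4137
Step 2: 4137 << 4 = 66192

66192


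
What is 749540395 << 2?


0b101100101011010001010000101011 << 2 = 0b10110010101101000101000010101100 = 2998161580

2998161580


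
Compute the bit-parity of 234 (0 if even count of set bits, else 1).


0b11101010 has 5 ones => parity 1

1


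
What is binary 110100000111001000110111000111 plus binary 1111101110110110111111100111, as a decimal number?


110100000111001000110111000111 + 1111101110110110111111100111 = 1000011110101111111110110101110 = 1138228654

1138228654


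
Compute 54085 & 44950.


0b1101001101000101 & 0b1010111110010110 = 0b1000001100000100 = 33540

33540


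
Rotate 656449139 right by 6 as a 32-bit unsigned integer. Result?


Rotate 0b100111001000001001111001110011 right by 6 (32-bit) = 0b11001100100111001000001001111001 = 3432809081

3432809081


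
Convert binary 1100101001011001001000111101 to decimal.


1100101001011001001000111101 in decimal = 212177469

212177469


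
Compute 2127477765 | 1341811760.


0b1111110110011101011110000000101 | 0b1001111111110100110110000110000 = 0b1111111111111101111110000110101 = 2147417141

2147417141


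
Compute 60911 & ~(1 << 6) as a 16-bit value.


60911 & ~(1 << 6) = 60847

60847


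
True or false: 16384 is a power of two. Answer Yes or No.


0b100000000000000. Only one bit set => Yes

Yes


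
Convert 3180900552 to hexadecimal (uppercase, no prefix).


3180900552 = BD98B0C8 hex

BD98B0C8


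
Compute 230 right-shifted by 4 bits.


0b11100110 >> 4 = 0b1110 = 14

14


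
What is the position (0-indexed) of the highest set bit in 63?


0b111111. Highest set bit at position 5

5


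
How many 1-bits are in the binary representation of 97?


0b1100001 has 3 set bits

3


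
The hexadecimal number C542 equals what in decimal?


C542 hex = 50498 decimal

50498


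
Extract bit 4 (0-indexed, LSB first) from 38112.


0b1001010011100000, position 4 = 0

0


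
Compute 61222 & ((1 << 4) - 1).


61222 & 15 = 6

6


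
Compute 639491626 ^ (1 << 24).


639491626 ^ (1 << 24) = 639491626 ^ 16777216 = 656268842

656268842


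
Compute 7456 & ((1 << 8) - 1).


7456 & 255 = 32

32


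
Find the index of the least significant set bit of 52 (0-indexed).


0b110100. Lowest set bit at position 2

2


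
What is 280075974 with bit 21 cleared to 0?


280075974 & ~(1 << 21) = 277978822

277978822


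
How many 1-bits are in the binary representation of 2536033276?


0b10010111001010001100101111111100 has 18 set bits

18


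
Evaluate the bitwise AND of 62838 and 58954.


0b1111010101110110 & 0b1110011001001010 = 0b1110010001000010 = 58434

58434


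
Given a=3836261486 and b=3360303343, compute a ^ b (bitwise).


3836261486 ^ 3360303343 = 753048705

753048705


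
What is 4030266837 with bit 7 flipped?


4030266837 ^ (1 << 7) = 4030266837 ^ 128 = 4030266709

4030266709


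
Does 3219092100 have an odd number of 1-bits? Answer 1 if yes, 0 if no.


0b10111111110111110111001010000100 has 20 ones => parity 0

0


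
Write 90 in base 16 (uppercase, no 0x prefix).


90 = 5A hex

5A


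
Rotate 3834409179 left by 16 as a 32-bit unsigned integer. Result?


Rotate 0b11100100100011000111000011011011 left by 16 (32-bit) = 0b1110000110110111110010010001100 = 1893459084

1893459084


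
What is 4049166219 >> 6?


0b11110001010110010101111110001011 >> 6 = 0b11110001010110010101111110 = 63268222

63268222


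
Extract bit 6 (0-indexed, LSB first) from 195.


0b11000011, position 6 = 1

1


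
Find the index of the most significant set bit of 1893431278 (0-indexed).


0b1110000110110110111011111101110. Highest set bit at position 30

30


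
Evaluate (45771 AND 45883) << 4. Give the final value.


Step 1: 45771 & 45883 = 45579
Step 2: 45579 << 4 = 729264

729264


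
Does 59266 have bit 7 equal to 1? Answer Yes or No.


0b1110011110000010, bit 7 = 1. Yes

Yes


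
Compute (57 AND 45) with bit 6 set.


Step 1: 57 & 45 = 41
Step 2: 41 | (1 << 6) = 41 | 64 = 105

105


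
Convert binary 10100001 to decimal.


10100001 in decimal = 161

161


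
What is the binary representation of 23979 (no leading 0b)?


23979 = 101110110101011 in binary

101110110101011


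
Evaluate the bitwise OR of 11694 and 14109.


0b10110110101110 | 0b11011100011101 = 0b11111110111111 = 16319

16319


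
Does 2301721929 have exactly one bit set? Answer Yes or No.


0b10001001001100010111110101001001. Multiple bits set => No

No


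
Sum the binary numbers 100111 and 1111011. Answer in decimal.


100111 + 1111011 = 10100010 = 162

162


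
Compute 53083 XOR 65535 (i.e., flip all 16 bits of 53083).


53083 ^ 65535 = 12452

12452


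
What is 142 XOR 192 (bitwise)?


0b10001110 ^ 0b11000000 = 0b1001110 = 78

78


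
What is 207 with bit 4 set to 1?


207 | (1 << 4) = 207 | 16 = 223

223


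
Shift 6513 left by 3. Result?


0b1100101110001 << 3 = 0b1100101110001000 = 52104

52104


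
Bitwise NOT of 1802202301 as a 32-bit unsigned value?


~0b1101011011010110110110010111101 = 0b10010100100101001001001101000010 = 2492764994 (32-bit unsigned)

2492764994


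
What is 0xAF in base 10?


AF hex = 175 decimal

175


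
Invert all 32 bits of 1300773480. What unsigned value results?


1300773480 ^ 4294967295 = 2994193815

2994193815


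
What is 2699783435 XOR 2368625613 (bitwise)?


0b10100000111010110110110100001011 ^ 0b10001101001011100101101111001101 = 0b101101110001010011011011000110 = 767899334

767899334


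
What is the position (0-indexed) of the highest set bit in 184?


0b10111000. Highest set bit at position 7

7


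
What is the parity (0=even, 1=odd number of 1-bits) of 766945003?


0b101101101101101010011011101011 has 19 ones => parity 1

1


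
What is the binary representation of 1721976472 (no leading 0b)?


1721976472 = 1100110101000110100011010011000 in binary

1100110101000110100011010011000


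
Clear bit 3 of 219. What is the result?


219 & ~(1 << 3) = 211

211


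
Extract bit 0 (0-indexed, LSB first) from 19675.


0b100110011011011, position 0 = 1

1


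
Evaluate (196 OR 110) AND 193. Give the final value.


Step 1: 196 | 110 = 238
Step 2: 238 & 193 = 192

192


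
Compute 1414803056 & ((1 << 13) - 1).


1414803056 & 8191 = 3696

3696


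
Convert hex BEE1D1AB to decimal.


BEE1D1AB hex = 3202470315 decimal

3202470315


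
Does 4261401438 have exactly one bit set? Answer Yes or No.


0b11111101111111111101001101011110. Multiple bits set => No

No


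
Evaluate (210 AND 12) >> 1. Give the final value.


Step 1: 210 & 12 = 0
Step 2: 0 >> 1 = 0

0


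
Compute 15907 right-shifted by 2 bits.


0b11111000100011 >> 2 = 0b111110001000 = 3976

3976


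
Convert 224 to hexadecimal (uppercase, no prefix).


224 = E0 hex

E0


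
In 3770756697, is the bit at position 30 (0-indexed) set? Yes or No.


0b11100000110000010010111001011001, bit 30 = 1. Yes

Yes


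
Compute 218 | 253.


0b11011010 | 0b11111101 = 0b11111111 = 255

255


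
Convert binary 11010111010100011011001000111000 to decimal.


11010111010100011011001000111000 in decimal = 3612455480

3612455480


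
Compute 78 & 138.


0b1001110 & 0b10001010 = 0b1010 = 10

10


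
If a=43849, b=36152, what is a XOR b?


43849 ^ 36152 = 9841

9841


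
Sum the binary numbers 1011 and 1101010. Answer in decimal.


1011 + 1101010 = 1110101 = 117

117


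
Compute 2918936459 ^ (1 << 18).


2918936459 ^ (1 << 18) = 2918936459 ^ 262144 = 2919198603

2919198603


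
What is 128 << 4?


0b10000000 << 4 = 0b100000000000 = 2048

2048


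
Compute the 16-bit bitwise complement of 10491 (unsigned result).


~0b10100011111011 = 0b1101011100000100 = 55044 (16-bit unsigned)

55044


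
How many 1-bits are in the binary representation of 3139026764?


0b10111011000110011011111101001100 has 19 set bits

19


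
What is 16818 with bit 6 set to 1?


16818 | (1 << 6) = 16818 | 64 = 16882

16882


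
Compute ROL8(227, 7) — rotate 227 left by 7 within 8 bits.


Rotate 0b11100011 left by 7 (8-bit) = 0b11110001 = 241

241


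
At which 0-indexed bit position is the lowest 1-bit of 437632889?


0b11010000101011011111101111001. Lowest set bit at position 0

0


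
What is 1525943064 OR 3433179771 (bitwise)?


0b1011010111101000000101100011000 | 0b11001100101000100010101001111011 = 0b11011110111101100010101101111011 = 3740674939

3740674939


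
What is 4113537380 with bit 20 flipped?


4113537380 ^ (1 << 20) = 4113537380 ^ 1048576 = 4114585956

4114585956


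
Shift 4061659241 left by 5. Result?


0b11110010000110000000000001101001 << 5 = 0b1111001000011000000000000110100100000 = 129973095712

129973095712


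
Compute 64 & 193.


0b1000000 & 0b11000001 = 0b1000000 = 64

64


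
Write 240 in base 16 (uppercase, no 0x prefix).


240 = F0 hex

F0


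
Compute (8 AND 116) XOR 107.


Step 1: 8 & 116 = 0
Step 2: 0 ^ 107 = 107

107


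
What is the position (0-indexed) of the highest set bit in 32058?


0b111110100111010. Highest set bit at position 14

14


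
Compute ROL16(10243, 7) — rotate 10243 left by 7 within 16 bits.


Rotate 0b10100000000011 left by 7 (16-bit) = 0b110010100 = 404

404


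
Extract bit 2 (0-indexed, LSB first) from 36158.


0b1000110100111110, position 2 = 1

1


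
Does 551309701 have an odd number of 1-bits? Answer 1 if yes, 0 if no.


0b100000110111000101000110000101 has 12 ones => parity 0

0


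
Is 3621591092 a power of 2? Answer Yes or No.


0b11010111110111010001100000110100. Multiple bits set => No

No


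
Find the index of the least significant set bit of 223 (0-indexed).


0b11011111. Lowest set bit at position 0

0


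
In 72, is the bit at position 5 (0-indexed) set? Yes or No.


0b1001000, bit 5 = 0. No

No


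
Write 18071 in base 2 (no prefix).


18071 = 100011010010111 in binary

100011010010111


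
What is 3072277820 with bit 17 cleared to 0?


3072277820 & ~(1 << 17) = 3072146748

3072146748


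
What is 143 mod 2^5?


143 & 31 = 15

15


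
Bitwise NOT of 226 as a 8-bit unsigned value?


~0b11100010 = 0b11101 = 29 (8-bit unsigned)

29


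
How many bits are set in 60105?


0b1110101011001001 has 9 set bits

9


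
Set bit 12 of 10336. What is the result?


10336 | (1 << 12) = 10336 | 4096 = 14432

14432


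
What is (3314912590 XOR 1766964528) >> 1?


Step 1: 3314912590 ^ 1766964528 = 2898538622
Step 2: 2898538622 >> 1 = 1449269311

1449269311


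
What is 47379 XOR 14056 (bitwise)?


0b1011100100010011 ^ 0b11011011101000 = 0b1000111111111011 = 36859

36859


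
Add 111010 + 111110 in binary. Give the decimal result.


111010 + 111110 = 1111000 = 120

120


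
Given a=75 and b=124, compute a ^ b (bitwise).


75 ^ 124 = 55

55


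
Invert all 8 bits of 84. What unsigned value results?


84 ^ 255 = 171

171


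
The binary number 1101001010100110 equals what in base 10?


1101001010100110 in decimal = 53926

53926


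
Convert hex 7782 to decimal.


7782 hex = 30594 decimal

30594


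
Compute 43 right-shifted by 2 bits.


0b101011 >> 2 = 0b1010 = 10

10


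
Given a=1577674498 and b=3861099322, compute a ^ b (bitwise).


1577674498 ^ 3861099322 = 3089814584

3089814584


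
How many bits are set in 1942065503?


0b1110011110000011001000101011111 has 17 set bits

17


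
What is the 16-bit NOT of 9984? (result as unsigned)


~0b10011100000000 = 0b1101100011111111 = 55551 (16-bit unsigned)

55551


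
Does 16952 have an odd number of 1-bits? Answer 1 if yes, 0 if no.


0b100001000111000 has 5 ones => parity 1

1


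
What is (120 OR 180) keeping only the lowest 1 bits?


Step 1: 120 | 180 = 252
Step 2: 252 & 1 = 0

0


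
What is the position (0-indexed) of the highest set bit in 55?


0b110111. Highest set bit at position 5

5


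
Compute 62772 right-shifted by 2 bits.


0b1111010100110100 >> 2 = 0b11110101001101 = 15693

15693


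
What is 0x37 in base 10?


37 hex = 55 decimal

55


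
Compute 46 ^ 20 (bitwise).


0b101110 ^ 0b10100 = 0b111010 = 58

58


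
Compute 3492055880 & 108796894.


0b11010000001001001000101101001000 & 0b110011111000001101111011110 = 0b1001000000101101001000 = 2362184

2362184


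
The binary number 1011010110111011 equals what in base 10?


1011010110111011 in decimal = 46523

46523


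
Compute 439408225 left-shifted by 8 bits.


0b11010001100001101011001100001 << 8 = 0b1101000110000110101100110000100000000 = 112488505600

112488505600


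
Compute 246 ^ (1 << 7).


246 ^ (1 << 7) = 246 ^ 128 = 118

118


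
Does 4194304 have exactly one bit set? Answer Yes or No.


0b10000000000000000000000. Only one bit set => Yes

Yes


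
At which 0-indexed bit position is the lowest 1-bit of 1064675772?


0b111111011101011010100110111100. Lowest set bit at position 2

2


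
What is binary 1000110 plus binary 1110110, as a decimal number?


1000110 + 1110110 = 10111100 = 188

188


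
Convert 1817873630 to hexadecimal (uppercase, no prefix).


1817873630 = 6C5A8CDE hex

6C5A8CDE


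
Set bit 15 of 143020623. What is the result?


143020623 | (1 << 15) = 143020623 | 32768 = 143053391

143053391


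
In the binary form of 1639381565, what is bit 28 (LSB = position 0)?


0b1100001101101101111101000111101, position 28 = 0

0


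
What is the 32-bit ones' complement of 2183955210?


2183955210 ^ 4294967295 = 2111012085

2111012085


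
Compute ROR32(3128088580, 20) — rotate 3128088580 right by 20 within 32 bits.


Rotate 0b10111010011100101101100000000100 right by 20 (32-bit) = 0b101101100000000100101110100111 = 763382695

763382695


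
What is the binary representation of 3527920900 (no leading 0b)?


3527920900 = 11010010010001111100110100000100 in binary

11010010010001111100110100000100


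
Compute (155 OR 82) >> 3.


Step 1: 155 | 82 = 219
Step 2: 219 >> 3 = 27

27


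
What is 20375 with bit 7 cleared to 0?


20375 & ~(1 << 7) = 20247

20247


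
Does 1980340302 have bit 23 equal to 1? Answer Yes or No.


0b1110110000010011001100001001110, bit 23 = 0. No

No


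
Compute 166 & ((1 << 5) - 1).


166 & 31 = 6

6


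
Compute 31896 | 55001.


0b111110010011000 | 0b1101011011011001 = 0b1111111011011001 = 65241

65241


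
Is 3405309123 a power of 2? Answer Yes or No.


0b11001010111110001110010011000011. Multiple bits set => No

No


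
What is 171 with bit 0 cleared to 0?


171 & ~(1 << 0) = 170

170


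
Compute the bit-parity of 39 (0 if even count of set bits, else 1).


0b100111 has 4 ones => parity 0

0


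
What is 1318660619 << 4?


0b1001110100110010010101000001011 << 4 = 0b10011101001100100101010000010110000 = 21098569904

21098569904


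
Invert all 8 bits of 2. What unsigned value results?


2 ^ 255 = 253

253


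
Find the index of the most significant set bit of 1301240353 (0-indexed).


0b1001101100011110101101000100001. Highest set bit at position 30

30


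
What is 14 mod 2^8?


14 & 255 = 14

14


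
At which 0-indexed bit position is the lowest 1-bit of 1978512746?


0b1110101111011011011010101101010. Lowest set bit at position 1

1


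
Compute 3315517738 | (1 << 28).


3315517738 | (1 << 28) = 3315517738 | 268435456 = 3583953194

3583953194


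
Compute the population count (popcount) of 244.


0b11110100 has 5 set bits

5


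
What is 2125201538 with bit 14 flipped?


2125201538 ^ (1 << 14) = 2125201538 ^ 16384 = 2125217922

2125217922


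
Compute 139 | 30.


0b10001011 | 0b11110 = 0b10011111 = 159

159


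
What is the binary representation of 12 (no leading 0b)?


12 = 1100 in binary

1100


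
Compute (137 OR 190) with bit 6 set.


Step 1: 137 | 190 = 191
Step 2: 191 | (1 << 6) = 191 | 64 = 255

255


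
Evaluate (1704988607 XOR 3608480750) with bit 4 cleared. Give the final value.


Step 1: 1704988607 ^ 3608480750 = 2998207569
Step 2: 2998207569 & ~(1 << 4) = 2998207553

2998207553


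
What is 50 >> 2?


0b110010 >> 2 = 0b1100 = 12

12


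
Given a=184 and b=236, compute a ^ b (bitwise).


184 ^ 236 = 84

84


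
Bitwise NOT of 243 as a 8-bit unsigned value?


~0b11110011 = 0b1100 = 12 (8-bit unsigned)

12


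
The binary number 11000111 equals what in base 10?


11000111 in decimal = 199

199


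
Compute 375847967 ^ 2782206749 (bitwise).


0b10110011001101111110000011111 ^ 0b10100101110101010001101100011101 = 0b10110011101100111110011100000010 = 3014911746

3014911746


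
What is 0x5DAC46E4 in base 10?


5DAC46E4 hex = 1571571428 decimal

1571571428


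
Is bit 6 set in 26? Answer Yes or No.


0b11010, bit 6 = 0. No

No


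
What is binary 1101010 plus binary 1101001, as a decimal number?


1101010 + 1101001 = 11010011 = 211

211


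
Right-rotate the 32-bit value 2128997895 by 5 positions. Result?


Rotate 0b1111110111001011110111000000111 right by 5 (32-bit) = 0b111011111101110010111101110000 = 1006055280

1006055280


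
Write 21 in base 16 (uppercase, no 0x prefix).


21 = 15 hex

15


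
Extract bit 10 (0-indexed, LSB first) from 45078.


0b1011000000010110, position 10 = 0

0


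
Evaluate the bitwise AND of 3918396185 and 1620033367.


0b11101001100011011111101100011001 & 0b1100000100011111011111101010111 = 0b1100000100011011011101100010001 = 1619901201

1619901201


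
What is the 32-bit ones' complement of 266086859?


266086859 ^ 4294967295 = 4028880436

4028880436


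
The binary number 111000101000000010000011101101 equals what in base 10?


111000101000000010000011101101 in decimal = 950018285

950018285


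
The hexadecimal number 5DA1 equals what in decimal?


5DA1 hex = 23969 decimal

23969


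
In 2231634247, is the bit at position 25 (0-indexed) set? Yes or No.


0b10000101000001000000100101000111, bit 25 = 0. No

No


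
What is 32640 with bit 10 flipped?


32640 ^ (1 << 10) = 32640 ^ 1024 = 31616

31616


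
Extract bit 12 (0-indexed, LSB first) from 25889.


0b110010100100001, position 12 = 0

0


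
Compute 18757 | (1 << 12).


18757 | (1 << 12) = 18757 | 4096 = 22853

22853


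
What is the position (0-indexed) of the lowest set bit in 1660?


0b11001111100. Lowest set bit at position 2

2


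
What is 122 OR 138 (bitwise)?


0b1111010 | 0b10001010 = 0b11111010 = 250

250


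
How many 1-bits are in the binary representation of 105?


0b1101001 has 4 set bits

4


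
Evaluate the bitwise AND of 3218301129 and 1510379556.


0b10111111110100110110000011001001 & 0b1011010000001101001000000100100 = 0b11010000000100000000000000000 = 436338688

436338688


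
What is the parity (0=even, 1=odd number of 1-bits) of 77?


0b1001101 has 4 ones => parity 0

0


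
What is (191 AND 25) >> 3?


Step 1: 191 & 25 = 25
Step 2: 25 >> 3 = 3

3


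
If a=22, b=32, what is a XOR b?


22 ^ 32 = 54

54


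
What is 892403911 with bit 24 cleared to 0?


892403911 & ~(1 << 24) = 875626695

875626695


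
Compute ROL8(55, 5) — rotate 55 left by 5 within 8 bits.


Rotate 0b110111 left by 5 (8-bit) = 0b11100110 = 230

230


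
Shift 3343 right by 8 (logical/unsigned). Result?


0b110100001111 >> 8 = 0b1101 = 13

13


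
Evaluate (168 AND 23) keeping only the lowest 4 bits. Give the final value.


Step 1: 168 & 23 = 0
Step 2: 0 & 15 = 0

0


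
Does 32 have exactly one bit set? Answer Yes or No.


0b100000. Only one bit set => Yes

Yes


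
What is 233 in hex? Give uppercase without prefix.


233 = E9 hex

E9


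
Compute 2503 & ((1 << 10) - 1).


2503 & 1023 = 455

455


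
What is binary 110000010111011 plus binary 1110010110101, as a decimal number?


110000010111011 + 1110010110101 = 111110101110000 = 32112

32112


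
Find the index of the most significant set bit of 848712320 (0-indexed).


0b110010100101100101001010000000. Highest set bit at position 29

29


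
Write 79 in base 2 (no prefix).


79 = 1001111 in binary

1001111


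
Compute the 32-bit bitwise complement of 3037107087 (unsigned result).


~0b10110101000001101001001110001111 = 0b1001010111110010110110001110000 = 1257860208 (32-bit unsigned)

1257860208


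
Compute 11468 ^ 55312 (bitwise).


0b10110011001100 ^ 0b1101100000010000 = 0b1111010011011100 = 62684

62684


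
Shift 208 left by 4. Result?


0b11010000 << 4 = 0b110100000000 = 3328

3328


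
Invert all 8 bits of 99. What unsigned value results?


99 ^ 255 = 156

156


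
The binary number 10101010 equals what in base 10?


10101010 in decimal = 170

170


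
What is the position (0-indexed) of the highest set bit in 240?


0b11110000. Highest set bit at position 7

7


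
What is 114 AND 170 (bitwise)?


0b1110010 & 0b10101010 = 0b100010 = 34

34


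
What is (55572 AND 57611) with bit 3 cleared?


Step 1: 55572 & 57611 = 49408
Step 2: 49408 & ~(1 << 3) = 49408

49408


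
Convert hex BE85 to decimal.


BE85 hex = 48773 decimal

48773


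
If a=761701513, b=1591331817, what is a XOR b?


761701513 ^ 1591331817 = 1941925728

1941925728


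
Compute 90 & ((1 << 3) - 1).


90 & 7 = 2

2


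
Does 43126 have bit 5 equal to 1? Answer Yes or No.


0b1010100001110110, bit 5 = 1. Yes

Yes


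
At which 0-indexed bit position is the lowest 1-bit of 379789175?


0b10110101000110001111101110111. Lowest set bit at position 0

0


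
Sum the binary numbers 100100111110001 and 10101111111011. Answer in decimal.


100100111110001 + 10101111111011 = 111010111101100 = 30188

30188


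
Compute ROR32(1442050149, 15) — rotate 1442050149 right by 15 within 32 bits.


Rotate 0b1010101111100111111000001100101 right by 15 (32-bit) = 0b11100000110010101010101111100111 = 3771378663

3771378663


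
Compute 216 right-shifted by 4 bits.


0b11011000 >> 4 = 0b1101 = 13

13


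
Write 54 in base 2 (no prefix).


54 = 110110 in binary

110110


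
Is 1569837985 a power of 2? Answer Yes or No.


0b1011101100100011101001110100001. Multiple bits set => No

No


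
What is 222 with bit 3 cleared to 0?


222 & ~(1 << 3) = 214

214


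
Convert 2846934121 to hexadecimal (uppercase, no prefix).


2846934121 = A9B0C469 hex

A9B0C469


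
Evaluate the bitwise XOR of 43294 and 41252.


0b1010100100011110 ^ 0b1010000100100100 = 0b100000111010 = 2106

2106


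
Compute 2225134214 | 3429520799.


0b10000100101000001101101010000110 | 0b11001100011010100101010110011111 = 0b11001100111010101101111110011111 = 3437944735

3437944735


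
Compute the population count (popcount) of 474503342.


0b11100010010000101100010101110 has 13 set bits

13


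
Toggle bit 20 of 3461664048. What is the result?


3461664048 ^ (1 << 20) = 3461664048 ^ 1048576 = 3460615472

3460615472


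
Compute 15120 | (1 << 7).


15120 | (1 << 7) = 15120 | 128 = 15248

15248


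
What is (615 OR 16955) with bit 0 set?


Step 1: 615 | 16955 = 17023
Step 2: 17023 | (1 << 0) = 17023 | 1 = 17023

17023


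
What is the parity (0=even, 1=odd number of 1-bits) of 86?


0b1010110 has 4 ones => parity 0

0


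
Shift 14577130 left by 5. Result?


0b110111100110110111101010 << 5 = 0b11011110011011011110101000000 = 466468160

466468160


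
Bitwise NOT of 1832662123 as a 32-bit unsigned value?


~0b1101101001111000011010001101011 = 0b10010010110000111100101110010100 = 2462305172 (32-bit unsigned)

2462305172


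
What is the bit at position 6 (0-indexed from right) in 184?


0b10111000, position 6 = 0

0


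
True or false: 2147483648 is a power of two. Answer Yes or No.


0b10000000000000000000000000000000. Only one bit set => Yes

Yes


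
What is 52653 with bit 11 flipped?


52653 ^ (1 << 11) = 52653 ^ 2048 = 50605

50605


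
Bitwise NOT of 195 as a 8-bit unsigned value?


~0b11000011 = 0b111100 = 60 (8-bit unsigned)

60


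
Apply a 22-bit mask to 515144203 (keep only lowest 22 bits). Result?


515144203 & 4194303 = 3439115

3439115


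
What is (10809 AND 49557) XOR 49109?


Step 1: 10809 & 49557 = 17
Step 2: 17 ^ 49109 = 49092

49092


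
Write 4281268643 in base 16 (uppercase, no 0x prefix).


4281268643 = FF2EF9A3 hex

FF2EF9A3


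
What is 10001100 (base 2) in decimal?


10001100 in decimal = 140

140


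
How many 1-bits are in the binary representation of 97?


0b1100001 has 3 set bits

3


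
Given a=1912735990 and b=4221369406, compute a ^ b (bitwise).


1912735990 ^ 4221369406 = 2308895944

2308895944


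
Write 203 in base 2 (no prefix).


203 = 11001011 in binary

11001011


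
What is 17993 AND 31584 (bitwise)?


0b100011001001001 & 0b111101101100000 = 0b100001001000000 = 16960

16960


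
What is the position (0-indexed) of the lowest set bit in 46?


0b101110. Lowest set bit at position 1

1


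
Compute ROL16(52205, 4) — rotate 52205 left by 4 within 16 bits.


Rotate 0b1100101111101101 left by 4 (16-bit) = 0b1011111011011100 = 48860

48860


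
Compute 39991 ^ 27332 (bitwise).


0b1001110000110111 ^ 0b110101011000100 = 0b1111011011110011 = 63219

63219


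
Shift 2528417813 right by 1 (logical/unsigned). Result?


0b10010110101101001001100000010101 >> 1 = 0b1001011010110100100110000001010 = 1264208906

1264208906


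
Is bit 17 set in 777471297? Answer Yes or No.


0b101110010101110100010101000001, bit 17 = 1. Yes

Yes


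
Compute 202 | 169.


0b11001010 | 0b10101001 = 0b11101011 = 235

235


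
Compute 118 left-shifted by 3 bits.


0b1110110 << 3 = 0b1110110000 = 944

944


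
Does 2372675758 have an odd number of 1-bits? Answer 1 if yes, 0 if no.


0b10001101011011000010100010101110 has 15 ones => parity 1

1


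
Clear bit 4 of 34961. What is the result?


34961 & ~(1 << 4) = 34945

34945


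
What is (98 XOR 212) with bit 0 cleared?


Step 1: 98 ^ 212 = 182
Step 2: 182 & ~(1 << 0) = 182

182


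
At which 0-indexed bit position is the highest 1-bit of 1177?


0b10010011001. Highest set bit at position 10

10


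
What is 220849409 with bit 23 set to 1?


220849409 | (1 << 23) = 220849409 | 8388608 = 229238017

229238017


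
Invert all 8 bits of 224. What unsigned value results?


224 ^ 255 = 31

31


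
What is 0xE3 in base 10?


E3 hex = 227 decimal

227


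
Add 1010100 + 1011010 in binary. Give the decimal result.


1010100 + 1011010 = 10101110 = 174

174


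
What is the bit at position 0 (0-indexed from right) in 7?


0b111, position 0 = 1

1


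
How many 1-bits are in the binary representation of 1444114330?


0b1010110000100110110111110011010 has 17 set bits

17


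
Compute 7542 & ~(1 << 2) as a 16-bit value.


7542 & ~(1 << 2) = 7538

7538


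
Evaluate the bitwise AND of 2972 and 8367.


0b101110011100 & 0b10000010101111 = 0b10001100 = 140

140


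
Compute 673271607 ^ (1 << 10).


673271607 ^ (1 << 10) = 673271607 ^ 1024 = 673270583

673270583


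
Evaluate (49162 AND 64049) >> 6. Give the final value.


Step 1: 49162 & 64049 = 49152
Step 2: 49152 >> 6 = 768

768


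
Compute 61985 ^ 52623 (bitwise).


0b1111001000100001 ^ 0b1100110110001111 = 0b11111110101110 = 16302

16302


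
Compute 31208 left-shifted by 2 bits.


0b111100111101000 << 2 = 0b11110011110100000 = 124832

124832


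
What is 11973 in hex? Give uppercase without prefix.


11973 = 2EC5 hex

2EC5


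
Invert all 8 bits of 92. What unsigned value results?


92 ^ 255 = 163

163


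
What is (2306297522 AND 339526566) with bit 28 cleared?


Step 1: 2306297522 & 339526566 = 3424930
Step 2: 3424930 & ~(1 << 28) = 3424930

3424930


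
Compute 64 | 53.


0b1000000 | 0b110101 = 0b1110101 = 117

117


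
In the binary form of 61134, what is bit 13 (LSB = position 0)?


0b1110111011001110, position 13 = 1

1


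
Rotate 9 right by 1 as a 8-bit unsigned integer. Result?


Rotate 0b1001 right by 1 (8-bit) = 0b10000100 = 132

132
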